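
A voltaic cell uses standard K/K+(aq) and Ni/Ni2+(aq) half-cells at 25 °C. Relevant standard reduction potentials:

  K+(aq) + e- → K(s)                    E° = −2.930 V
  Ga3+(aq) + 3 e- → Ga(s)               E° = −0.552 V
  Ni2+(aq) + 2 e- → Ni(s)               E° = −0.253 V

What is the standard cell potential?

Of the two couples in this cell, the one with the more positive reduction potential is reduced at the cathode: here that is Ni²⁺/Ni (−0.253 V); K⁺/K (−2.930 V) is the anode.
E°cell = E°(cathode) − E°(anode) = −0.253 − (−2.930) = +2.677 V.

+2.677 V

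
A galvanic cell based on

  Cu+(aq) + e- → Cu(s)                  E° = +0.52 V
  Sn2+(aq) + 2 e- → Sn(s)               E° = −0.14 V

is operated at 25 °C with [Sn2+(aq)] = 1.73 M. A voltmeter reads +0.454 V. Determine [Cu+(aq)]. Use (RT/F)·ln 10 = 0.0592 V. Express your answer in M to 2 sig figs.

With Cu⁺/Cu at the cathode and Sn²⁺/Sn at the anode, E°cell = +0.52 − (−0.14) = +0.66 V (n = 2).
From the Nernst equation, log Q = n(E° − E)/0.0592 = 2·(+0.66 − (+0.454))/0.0592 = 6.959.
Balancing electrons gives 2 Cu+(aq) + Sn(s) → 2 Cu(s) + Sn2+(aq); thus Q = [Sn2+(aq)] / [Cu+(aq)]^2.
Substituting the known concentrations and solving, log [Cu+(aq)] = −3.360 and [Cu+(aq)] = 0.00044 M.

0.00044 M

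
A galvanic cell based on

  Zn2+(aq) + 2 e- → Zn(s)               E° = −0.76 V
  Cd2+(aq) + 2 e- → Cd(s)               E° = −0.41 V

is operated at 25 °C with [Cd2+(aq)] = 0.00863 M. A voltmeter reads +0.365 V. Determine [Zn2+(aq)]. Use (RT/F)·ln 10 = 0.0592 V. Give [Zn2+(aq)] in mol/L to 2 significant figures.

0.0027 M

With Cd²⁺/Cd at the cathode and Zn²⁺/Zn at the anode, E°cell = −0.41 − (−0.76) = +0.35 V (n = 2).
From the Nernst equation, log Q = n(E° − E)/0.0592 = 2·(+0.35 − (+0.365))/0.0592 = −0.507.
The balanced reaction is Cd2+(aq) + Zn(s) → Cd(s) + Zn2+(aq), so Q = [Zn2+(aq)] / [Cd2+(aq)].
Substituting the known concentrations and solving, log [Zn2+(aq)] = −2.571 and [Zn2+(aq)] = 0.0027 M.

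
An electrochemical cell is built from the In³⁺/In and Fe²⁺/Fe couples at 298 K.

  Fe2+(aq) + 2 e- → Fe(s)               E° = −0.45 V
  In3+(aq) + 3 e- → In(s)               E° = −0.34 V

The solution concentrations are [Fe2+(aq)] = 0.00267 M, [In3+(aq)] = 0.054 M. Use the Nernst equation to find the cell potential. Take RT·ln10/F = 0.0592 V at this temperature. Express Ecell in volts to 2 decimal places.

In³⁺/In is reduced (cathode, E° = −0.34 V) and Fe²⁺/Fe is oxidized (anode).
The standard potential is −0.34 − (−0.45) = +0.11 V and the balanced reaction transfers n = 6 electrons.
For the overall reaction 2 In3+(aq) + 3 Fe(s) → 2 In(s) + 3 Fe2+(aq), Q = [Fe2+(aq)]^3 / [In3+(aq)]^2 = 6.53×10^−6, giving log Q = −5.185.
Applying E = E° − (RT ln10/nF)·log Q gives +0.11 − (0.0592/6)(−5.185) = +0.16 V.

+0.16 V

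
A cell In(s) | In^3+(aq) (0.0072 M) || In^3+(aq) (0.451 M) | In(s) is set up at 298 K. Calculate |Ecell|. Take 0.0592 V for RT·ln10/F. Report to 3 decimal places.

0.035 V

For a concentration cell E°cell = 0, since both electrodes use the same couple.
The compartment with the higher In^3+(aq) concentration (0.451 M) acts as the cathode; ions are reduced there and produced at the dilute (0.0072 M) anode.
With n = 3, Ecell = −(0.0592/3)·log([dilute]/[conc]) = −(0.0592/3)·log(0.0072/0.451) = +0.035 V.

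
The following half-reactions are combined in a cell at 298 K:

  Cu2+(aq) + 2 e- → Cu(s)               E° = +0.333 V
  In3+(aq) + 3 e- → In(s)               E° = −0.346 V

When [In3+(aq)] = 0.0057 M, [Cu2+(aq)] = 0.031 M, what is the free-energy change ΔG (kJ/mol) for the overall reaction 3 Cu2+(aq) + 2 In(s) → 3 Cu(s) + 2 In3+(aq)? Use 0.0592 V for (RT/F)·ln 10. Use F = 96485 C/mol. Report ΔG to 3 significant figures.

−393 kJ/mol

With Cu²⁺/Cu reduced at the cathode, E°cell = +0.333 − (−0.346) = +0.679 V and n = 6.
Here Q = [In3+(aq)]^2 / [Cu2+(aq)]^3 = 1.09 (log Q = 0.038), giving E = +0.679 − (0.0592/6)·(0.038) = +0.6786 V.
Finally ΔG = −nFE = −(6)(96485 C/mol)(+0.6786 V) = −393 kJ/mol.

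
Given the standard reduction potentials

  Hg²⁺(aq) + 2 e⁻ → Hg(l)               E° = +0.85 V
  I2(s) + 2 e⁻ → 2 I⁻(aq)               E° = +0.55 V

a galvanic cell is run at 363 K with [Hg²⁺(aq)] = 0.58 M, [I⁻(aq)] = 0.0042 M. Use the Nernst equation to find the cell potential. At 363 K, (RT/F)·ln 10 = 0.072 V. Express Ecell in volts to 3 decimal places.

Hg²⁺/Hg is reduced (cathode, E° = +0.85 V) and I₂/I⁻ is oxidized (anode).
The standard potential is +0.85 − (+0.55) = +0.30 V and the balanced reaction transfers n = 2 electrons.
The balanced reaction is Hg²⁺(aq) + 2 I⁻(aq) → Hg(l) + I2(s), so Q = 1 / ([Hg²⁺(aq)]·[I⁻(aq)]^2) = 9.77×10^4 and log Q = 4.990.
By the Nernst equation, E = +0.30 − (0.072/2)·(4.990) = +0.120 V.

+0.120 V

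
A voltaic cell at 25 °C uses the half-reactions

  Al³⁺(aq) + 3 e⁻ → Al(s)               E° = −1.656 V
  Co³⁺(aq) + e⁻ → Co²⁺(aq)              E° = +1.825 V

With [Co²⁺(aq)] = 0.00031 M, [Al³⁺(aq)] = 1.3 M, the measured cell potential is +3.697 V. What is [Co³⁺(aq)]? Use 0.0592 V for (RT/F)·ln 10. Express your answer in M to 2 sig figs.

Co³⁺/Co²⁺ is the cathode (higher E°); E°cell = +1.825 − (−1.656) = +3.481 V with n = 3.
Since E = E° − (0.0592/n)·log Q, log Q = n(E° − E)/0.0592 = −10.946.
The balanced reaction is 3 Co³⁺(aq) + Al(s) → 3 Co²⁺(aq) + Al³⁺(aq), so Q = ([Co²⁺(aq)]^3·[Al³⁺(aq)]) / [Co³⁺(aq)]^3.
Solving for the unknown gives log [Co³⁺(aq)] = 0.178, so [Co³⁺(aq)] ≈ 1.5 M.

1.5 M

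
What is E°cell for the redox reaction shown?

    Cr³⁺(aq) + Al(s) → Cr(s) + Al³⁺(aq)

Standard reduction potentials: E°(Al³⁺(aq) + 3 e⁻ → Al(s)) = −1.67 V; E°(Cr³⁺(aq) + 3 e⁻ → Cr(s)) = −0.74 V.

+0.93 V

In the reaction as written, Cr³⁺(aq) is reduced (cathode) and Al³⁺(aq) is produced by oxidation at the anode.
E°cell = E°(cathode) − E°(anode) = −0.74 − (−1.67) = +0.93 V.
The positive value indicates the reaction is spontaneous as written.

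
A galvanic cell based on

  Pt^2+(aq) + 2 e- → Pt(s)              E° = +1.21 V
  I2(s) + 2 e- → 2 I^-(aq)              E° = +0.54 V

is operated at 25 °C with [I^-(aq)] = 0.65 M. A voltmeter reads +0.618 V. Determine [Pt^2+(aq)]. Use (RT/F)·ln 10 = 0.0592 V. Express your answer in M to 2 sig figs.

0.041 M

Pt²⁺/Pt is the cathode (higher E°); E°cell = +1.21 − (+0.54) = +0.67 V with n = 2.
Rearranging E = E° − (0.0592/n)·log Q gives log Q = 2(+0.67 − (+0.618))/0.0592 = 1.757.
Balancing electrons gives Pt^2+(aq) + 2 I^-(aq) → Pt(s) + I2(s); thus Q = 1 / ([Pt^2+(aq)]·[I^-(aq)]^2).
Substituting the known concentrations and solving, log [Pt^2+(aq)] = −1.383 and [Pt^2+(aq)] = 0.041 M.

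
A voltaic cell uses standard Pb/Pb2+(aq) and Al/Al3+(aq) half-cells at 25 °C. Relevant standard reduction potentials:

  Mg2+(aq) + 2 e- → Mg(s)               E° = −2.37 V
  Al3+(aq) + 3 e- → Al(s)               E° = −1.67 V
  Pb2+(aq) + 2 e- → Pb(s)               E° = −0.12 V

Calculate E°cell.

The Pb²⁺/Pb couple has the higher E°, so Pb ion is reduced (cathode) and Al is oxidized (anode).
E°cell = E°(cathode) − E°(anode) = −0.12 − (−1.67) = +1.55 V.

+1.55 V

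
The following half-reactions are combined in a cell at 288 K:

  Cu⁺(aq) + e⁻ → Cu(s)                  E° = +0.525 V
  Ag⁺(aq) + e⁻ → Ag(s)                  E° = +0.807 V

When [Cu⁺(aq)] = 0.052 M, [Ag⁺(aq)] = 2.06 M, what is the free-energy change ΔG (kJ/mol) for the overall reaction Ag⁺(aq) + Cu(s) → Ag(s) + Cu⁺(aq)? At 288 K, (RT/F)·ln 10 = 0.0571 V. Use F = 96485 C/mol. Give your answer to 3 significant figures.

With Ag⁺/Ag reduced at the cathode, E°cell = +0.807 − (+0.525) = +0.282 V and n = 1.
Here Q = [Cu⁺(aq)] / [Ag⁺(aq)] = 0.0252 (log Q = −1.598), giving E = +0.282 − (0.0571/1)·(−1.598) = +0.3732 V.
Finally ΔG = −nFE = −(1)(96485 C/mol)(+0.3732 V) = −36.0 kJ/mol.

−36.0 kJ/mol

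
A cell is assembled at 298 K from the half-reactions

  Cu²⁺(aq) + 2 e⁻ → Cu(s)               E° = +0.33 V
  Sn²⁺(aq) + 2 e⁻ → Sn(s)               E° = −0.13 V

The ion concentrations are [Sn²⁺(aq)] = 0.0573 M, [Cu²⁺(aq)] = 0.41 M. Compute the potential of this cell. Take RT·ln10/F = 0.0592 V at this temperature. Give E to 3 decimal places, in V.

Cu²⁺/Cu is reduced (cathode, E° = +0.33 V) and Sn²⁺/Sn is oxidized (anode).
E°cell = E°cat − E°an = +0.33 − (−0.13) = +0.46 V; n = 2.
For the overall reaction Cu²⁺(aq) + Sn(s) → Cu(s) + Sn²⁺(aq), Q = [Sn²⁺(aq)] / [Cu²⁺(aq)] = 0.14, giving log Q = −0.855.
Applying E = E° − (RT ln10/nF)·log Q gives +0.46 − (0.0592/2)(−0.855) = +0.485 V.

+0.485 V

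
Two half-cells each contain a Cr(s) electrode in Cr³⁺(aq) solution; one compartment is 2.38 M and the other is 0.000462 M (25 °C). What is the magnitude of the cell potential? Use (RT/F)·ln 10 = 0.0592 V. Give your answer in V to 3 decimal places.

For a concentration cell E°cell = 0, since both electrodes use the same couple.
The compartment with the higher Cr³⁺(aq) concentration (2.38 M) acts as the cathode; ions are reduced there and produced at the dilute (0.000462 M) anode.
With n = 3, Ecell = −(0.0592/3)·log([dilute]/[conc]) = −(0.0592/3)·log(0.000462/2.38) = +0.073 V.

0.073 V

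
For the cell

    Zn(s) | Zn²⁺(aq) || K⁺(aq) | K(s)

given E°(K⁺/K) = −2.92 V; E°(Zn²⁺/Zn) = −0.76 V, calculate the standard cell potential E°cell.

By convention the left-hand electrode in cell notation is the anode (oxidation) and the right-hand electrode is the cathode (reduction).
E°cell = E°(right) − E°(left) = −2.92 − (−0.76) = −2.16 V.
The negative sign shows that, as written, the cell would require an external voltage to drive the reaction.

−2.16 V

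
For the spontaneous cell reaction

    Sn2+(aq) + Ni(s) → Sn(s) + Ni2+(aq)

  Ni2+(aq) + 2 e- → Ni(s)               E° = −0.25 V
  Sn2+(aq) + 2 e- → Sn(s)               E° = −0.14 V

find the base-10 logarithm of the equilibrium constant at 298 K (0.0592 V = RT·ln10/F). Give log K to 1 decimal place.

The Sn²⁺/Sn couple is reduced (cathode); E°cell = −0.14 − (−0.25) = +0.11 V with n = 2.
At equilibrium E = 0, so log K = nE°cell / 0.0592 = (2)(+0.11) / 0.0592 = 3.7.

log K = 3.7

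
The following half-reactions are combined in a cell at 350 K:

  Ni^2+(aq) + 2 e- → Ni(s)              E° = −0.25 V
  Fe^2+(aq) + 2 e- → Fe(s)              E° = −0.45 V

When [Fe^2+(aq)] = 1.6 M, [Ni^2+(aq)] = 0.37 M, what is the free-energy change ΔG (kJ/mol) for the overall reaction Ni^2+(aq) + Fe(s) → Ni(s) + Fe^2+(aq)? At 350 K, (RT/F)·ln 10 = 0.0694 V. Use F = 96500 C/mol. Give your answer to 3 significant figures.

−34.3 kJ/mol

With Ni²⁺/Ni reduced at the cathode, E°cell = −0.25 − (−0.45) = +0.20 V and n = 2.
Q = [Fe^2+(aq)] / [Ni^2+(aq)] = 4.32, so log Q = 0.636 and E = +0.20 − (0.0694/2)(0.636) = +0.1779 V.
ΔG = −nFE = −(2)(96500)(+0.1779) J/mol = −34.3 kJ/mol.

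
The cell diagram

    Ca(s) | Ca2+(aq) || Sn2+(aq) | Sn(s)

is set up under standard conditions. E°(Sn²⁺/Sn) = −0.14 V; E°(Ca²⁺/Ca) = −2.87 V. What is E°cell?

+2.73 V

By convention the left-hand electrode in cell notation is the anode (oxidation) and the right-hand electrode is the cathode (reduction).
E°cell = E°(right) − E°(left) = −0.14 − (−2.87) = +2.73 V.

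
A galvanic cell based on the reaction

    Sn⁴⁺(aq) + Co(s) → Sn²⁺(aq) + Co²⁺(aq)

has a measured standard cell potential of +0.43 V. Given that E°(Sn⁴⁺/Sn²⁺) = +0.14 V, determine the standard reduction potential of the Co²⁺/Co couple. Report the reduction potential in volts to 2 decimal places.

−0.29 V

In the reaction as written the Sn⁴⁺/Sn²⁺ couple is reduced (cathode) and Co²⁺/Co is oxidized (anode), so E°cell = E°(Sn⁴⁺/Sn²⁺) − E°(Co²⁺/Co).
E°(Co²⁺/Co) = E°(cathode) − E°cell = +0.14 − (+0.43) = −0.29 V.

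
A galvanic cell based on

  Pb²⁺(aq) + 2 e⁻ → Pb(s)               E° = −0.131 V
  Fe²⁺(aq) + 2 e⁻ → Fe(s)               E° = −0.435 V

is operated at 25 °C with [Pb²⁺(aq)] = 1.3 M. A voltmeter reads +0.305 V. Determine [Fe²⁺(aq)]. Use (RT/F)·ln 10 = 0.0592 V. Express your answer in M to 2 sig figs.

With Pb²⁺/Pb at the cathode and Fe²⁺/Fe at the anode, E°cell = −0.131 − (−0.435) = +0.304 V (n = 2).
Rearranging E = E° − (0.0592/n)·log Q gives log Q = 2(+0.304 − (+0.305))/0.0592 = −0.034.
Balancing electrons gives Pb²⁺(aq) + Fe(s) → Pb(s) + Fe²⁺(aq); thus Q = [Fe²⁺(aq)] / [Pb²⁺(aq)].
Isolating [Fe²⁺(aq)] in Q = 10^{−0.034} yields log [Fe²⁺(aq)] = 0.080, i.e. 1.2 M.

1.2 M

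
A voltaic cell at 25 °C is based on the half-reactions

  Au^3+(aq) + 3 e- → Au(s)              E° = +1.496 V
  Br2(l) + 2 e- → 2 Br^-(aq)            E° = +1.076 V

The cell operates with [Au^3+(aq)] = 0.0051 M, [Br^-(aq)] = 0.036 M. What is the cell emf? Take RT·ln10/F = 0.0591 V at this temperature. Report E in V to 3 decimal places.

Since E°(Au³⁺/Au) > E°(Br₂/Br⁻), Au³⁺/Au serves as the cathode.
The standard potential is +1.496 − (+1.076) = +0.420 V and the balanced reaction transfers n = 6 electrons.
The balanced reaction is 2 Au^3+(aq) + 6 Br^-(aq) → 2 Au(s) + 3 Br2(l), so Q = 1 / ([Au^3+(aq)]^2·[Br^-(aq)]^6) = 1.77×10^13 and log Q = 13.247.
E = E° − (0.0591/n)·log Q = +0.420 − (0.0591/6)(13.247) = +0.290 V.

+0.290 V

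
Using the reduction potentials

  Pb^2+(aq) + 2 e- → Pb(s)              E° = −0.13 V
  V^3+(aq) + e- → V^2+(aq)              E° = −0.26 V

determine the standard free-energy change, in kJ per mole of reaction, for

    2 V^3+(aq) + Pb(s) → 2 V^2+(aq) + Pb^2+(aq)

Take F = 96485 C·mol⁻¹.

+25.1 kJ/mol

In the reaction as written V^3+(aq) is reduced, so the V³⁺/V²⁺ couple is the cathode and Pb²⁺/Pb is the anode.
E°cell = −0.26 − (−0.13) = −0.13 V; balancing electrons gives n = 2.
ΔG° = −nFE°cell = −(2)(96485)(−0.13) J/mol = +25.1 kJ/mol.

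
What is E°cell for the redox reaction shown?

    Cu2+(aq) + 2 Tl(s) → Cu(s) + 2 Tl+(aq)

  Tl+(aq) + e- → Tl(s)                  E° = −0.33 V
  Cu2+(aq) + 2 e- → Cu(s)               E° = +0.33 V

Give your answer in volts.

+0.66 V

In the reaction as written, Cu2+(aq) is reduced (cathode) and Tl+(aq) is produced by oxidation at the anode.
E°cell = E°(cathode) − E°(anode) = +0.33 − (−0.33) = +0.66 V.
The positive value indicates the reaction is spontaneous as written.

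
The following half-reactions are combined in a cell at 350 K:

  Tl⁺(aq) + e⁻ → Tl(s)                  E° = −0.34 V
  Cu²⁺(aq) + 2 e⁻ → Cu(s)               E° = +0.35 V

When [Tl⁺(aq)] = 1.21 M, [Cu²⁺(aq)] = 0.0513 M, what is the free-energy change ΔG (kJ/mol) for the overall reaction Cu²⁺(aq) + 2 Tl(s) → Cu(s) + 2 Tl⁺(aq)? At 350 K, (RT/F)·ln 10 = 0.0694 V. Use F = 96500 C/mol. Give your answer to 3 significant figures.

−123 kJ/mol

The standard cell potential is +0.35 − (−0.34) = +0.69 V, with n = 2 electrons in the balanced equation.
Here Q = [Tl⁺(aq)]^2 / [Cu²⁺(aq)] = 28.5 (log Q = 1.455), giving E = +0.69 − (0.0694/2)·(1.455) = +0.6395 V.
ΔG = −nFE = −(2)(96500)(+0.6395) J/mol = −123 kJ/mol.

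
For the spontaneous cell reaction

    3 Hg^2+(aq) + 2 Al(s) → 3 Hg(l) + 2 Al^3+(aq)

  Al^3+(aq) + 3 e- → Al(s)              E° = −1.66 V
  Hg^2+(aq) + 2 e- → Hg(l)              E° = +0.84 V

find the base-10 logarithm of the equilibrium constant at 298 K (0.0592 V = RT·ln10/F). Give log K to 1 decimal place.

The Hg²⁺/Hg couple is reduced (cathode); E°cell = +0.84 − (−1.66) = +2.50 V with n = 6.
At equilibrium E = 0, so log K = nE°cell / 0.0592 = (6)(+2.50) / 0.0592 = 253.4.

log K = 253.4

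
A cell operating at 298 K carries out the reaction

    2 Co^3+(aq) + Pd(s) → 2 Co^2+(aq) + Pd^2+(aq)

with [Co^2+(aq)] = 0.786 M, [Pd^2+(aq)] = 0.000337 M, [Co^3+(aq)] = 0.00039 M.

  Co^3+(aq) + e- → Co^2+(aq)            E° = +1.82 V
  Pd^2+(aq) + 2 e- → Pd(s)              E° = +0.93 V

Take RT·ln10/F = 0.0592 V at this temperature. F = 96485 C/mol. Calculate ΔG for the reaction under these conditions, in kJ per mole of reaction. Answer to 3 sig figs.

E°cell = +1.82 − (+0.93) = +0.89 V; the balanced reaction transfers n = 2 electrons.
The reaction quotient is ([Co^2+(aq)]^2·[Pd^2+(aq)]) / [Co^3+(aq)]^2 = 1.37×10^3; by Nernst, E = +0.89 − (0.0592/2)(3.136) = +0.7972 V.
ΔG = −nFE = −(2)(96485)(+0.7972) J/mol = −154 kJ/mol.

−154 kJ/mol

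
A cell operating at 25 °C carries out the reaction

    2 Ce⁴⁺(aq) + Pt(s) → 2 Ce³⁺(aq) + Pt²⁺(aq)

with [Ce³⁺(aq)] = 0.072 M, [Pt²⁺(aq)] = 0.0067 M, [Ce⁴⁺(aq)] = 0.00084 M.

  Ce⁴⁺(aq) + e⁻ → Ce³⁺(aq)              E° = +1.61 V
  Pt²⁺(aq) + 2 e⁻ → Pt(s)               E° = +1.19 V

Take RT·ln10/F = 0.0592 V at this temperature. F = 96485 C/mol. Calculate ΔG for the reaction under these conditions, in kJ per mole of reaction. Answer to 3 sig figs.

−71.4 kJ/mol

The standard cell potential is +1.61 − (+1.19) = +0.42 V, with n = 2 electrons in the balanced equation.
Here Q = ([Ce³⁺(aq)]^2·[Pt²⁺(aq)]) / [Ce⁴⁺(aq)]^2 = 49.2 (log Q = 1.692), giving E = +0.42 − (0.0592/2)·(1.692) = +0.3699 V.
ΔG = −nFE = −(2)(96485)(+0.3699) J/mol = −71.4 kJ/mol.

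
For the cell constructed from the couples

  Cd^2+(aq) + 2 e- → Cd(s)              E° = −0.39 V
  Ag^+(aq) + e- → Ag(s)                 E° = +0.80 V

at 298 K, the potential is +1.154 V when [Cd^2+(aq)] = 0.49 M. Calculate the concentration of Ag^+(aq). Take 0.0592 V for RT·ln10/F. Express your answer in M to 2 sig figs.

The Ag⁺/Ag couple has the larger reduction potential, so it is the cathode: E°cell = +0.80 − (−0.39) = +1.19 V and n = 2.
Rearranging E = E° − (0.0592/n)·log Q gives log Q = 2(+1.19 − (+1.154))/0.0592 = 1.216.
The balanced reaction is 2 Ag^+(aq) + Cd(s) → 2 Ag(s) + Cd^2+(aq), so Q = [Cd^2+(aq)] / [Ag^+(aq)]^2.
Substituting the known concentrations and solving, log [Ag^+(aq)] = −0.763 and [Ag^+(aq)] = 0.17 M.

0.17 M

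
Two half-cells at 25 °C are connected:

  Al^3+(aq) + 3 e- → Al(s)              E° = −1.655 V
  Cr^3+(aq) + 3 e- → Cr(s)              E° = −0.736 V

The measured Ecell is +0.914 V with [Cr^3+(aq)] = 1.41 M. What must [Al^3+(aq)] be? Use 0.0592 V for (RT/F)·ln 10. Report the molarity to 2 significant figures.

2.5 M

Cr³⁺/Cr is the cathode (higher E°); E°cell = −0.736 − (−1.655) = +0.919 V with n = 3.
Since E = E° − (0.0592/n)·log Q, log Q = n(E° − E)/0.0592 = 0.253.
The balanced reaction is Cr^3+(aq) + Al(s) → Cr(s) + Al^3+(aq), so Q = [Al^3+(aq)] / [Cr^3+(aq)].
Solving for the unknown gives log [Al^3+(aq)] = 0.402, so [Al^3+(aq)] ≈ 2.5 M.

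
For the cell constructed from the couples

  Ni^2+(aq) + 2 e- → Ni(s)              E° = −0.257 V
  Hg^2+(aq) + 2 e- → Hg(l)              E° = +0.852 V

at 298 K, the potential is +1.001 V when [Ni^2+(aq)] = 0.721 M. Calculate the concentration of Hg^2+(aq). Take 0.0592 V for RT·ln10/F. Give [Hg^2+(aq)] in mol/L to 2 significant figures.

Hg²⁺/Hg is the cathode (higher E°); E°cell = +0.852 − (−0.257) = +1.109 V with n = 2.
From the Nernst equation, log Q = n(E° − E)/0.0592 = 2·(+1.109 − (+1.001))/0.0592 = 3.649.
For Hg^2+(aq) + Ni(s) → Hg(l) + Ni^2+(aq), the reaction quotient is Q = [Ni^2+(aq)] / [Hg^2+(aq)].
Substituting the known concentrations and solving, log [Hg^2+(aq)] = −3.791 and [Hg^2+(aq)] = 0.00016 M.

0.00016 M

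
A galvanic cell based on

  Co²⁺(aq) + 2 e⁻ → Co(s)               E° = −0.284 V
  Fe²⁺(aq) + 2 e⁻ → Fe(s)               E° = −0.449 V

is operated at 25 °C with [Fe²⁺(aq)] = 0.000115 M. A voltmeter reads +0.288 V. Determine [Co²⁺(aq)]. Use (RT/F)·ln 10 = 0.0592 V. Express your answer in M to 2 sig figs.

1.6 M

Co²⁺/Co is the cathode (higher E°); E°cell = −0.284 − (−0.449) = +0.165 V with n = 2.
Rearranging E = E° − (0.0592/n)·log Q gives log Q = 2(+0.165 − (+0.288))/0.0592 = −4.155.
The balanced reaction is Co²⁺(aq) + Fe(s) → Co(s) + Fe²⁺(aq), so Q = [Fe²⁺(aq)] / [Co²⁺(aq)].
Isolating [Co²⁺(aq)] in Q = 10^{−4.155} yields log [Co²⁺(aq)] = 0.216, i.e. 1.6 M.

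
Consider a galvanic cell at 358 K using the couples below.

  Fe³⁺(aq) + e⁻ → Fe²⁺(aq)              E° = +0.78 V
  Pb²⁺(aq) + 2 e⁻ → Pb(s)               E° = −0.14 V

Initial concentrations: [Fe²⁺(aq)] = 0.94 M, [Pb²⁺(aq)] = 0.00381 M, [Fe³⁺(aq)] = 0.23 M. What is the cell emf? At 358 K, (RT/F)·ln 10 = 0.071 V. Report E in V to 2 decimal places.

Since E°(Fe³⁺/Fe²⁺) > E°(Pb²⁺/Pb), Fe³⁺/Fe²⁺ serves as the cathode.
The standard potential is +0.78 − (−0.14) = +0.92 V and the balanced reaction transfers n = 2 electrons.
The balanced reaction is 2 Fe³⁺(aq) + Pb(s) → 2 Fe²⁺(aq) + Pb²⁺(aq), so Q = ([Fe²⁺(aq)]^2·[Pb²⁺(aq)]) / [Fe³⁺(aq)]^2 = 0.0636 and log Q = −1.196.
E = E° − (0.071/n)·log Q = +0.92 − (0.071/2)(−1.196) = +0.96 V.

+0.96 V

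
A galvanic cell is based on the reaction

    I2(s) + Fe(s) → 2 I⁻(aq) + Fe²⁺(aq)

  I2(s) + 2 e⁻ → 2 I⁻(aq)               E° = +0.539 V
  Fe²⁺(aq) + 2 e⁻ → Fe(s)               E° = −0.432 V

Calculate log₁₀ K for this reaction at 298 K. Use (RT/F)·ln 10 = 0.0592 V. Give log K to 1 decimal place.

The I₂/I⁻ couple is reduced (cathode); E°cell = +0.539 − (−0.432) = +0.971 V with n = 2.
At equilibrium E = 0, so log K = nE°cell / 0.0592 = (2)(+0.971) / 0.0592 = 32.8.

log K = 32.8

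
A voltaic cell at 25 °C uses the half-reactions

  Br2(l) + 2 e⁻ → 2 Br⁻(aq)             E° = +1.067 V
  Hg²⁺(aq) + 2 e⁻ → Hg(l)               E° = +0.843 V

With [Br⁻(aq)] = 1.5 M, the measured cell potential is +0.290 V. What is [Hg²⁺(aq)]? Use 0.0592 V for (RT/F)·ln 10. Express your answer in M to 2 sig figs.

0.0026 M

With Br₂/Br⁻ at the cathode and Hg²⁺/Hg at the anode, E°cell = +1.067 − (+0.843) = +0.224 V (n = 2).
From the Nernst equation, log Q = n(E° − E)/0.0592 = 2·(+0.224 − (+0.290))/0.0592 = −2.230.
For Br2(l) + Hg(l) → 2 Br⁻(aq) + Hg²⁺(aq), the reaction quotient is Q = [Br⁻(aq)]^2·[Hg²⁺(aq)].
Solving for the unknown gives log [Hg²⁺(aq)] = −2.582, so [Hg²⁺(aq)] ≈ 0.0026 M.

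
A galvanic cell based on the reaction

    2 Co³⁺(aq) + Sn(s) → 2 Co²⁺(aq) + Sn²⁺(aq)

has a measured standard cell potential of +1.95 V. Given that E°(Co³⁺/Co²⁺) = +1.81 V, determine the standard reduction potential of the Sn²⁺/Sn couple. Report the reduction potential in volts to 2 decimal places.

In the reaction as written the Co³⁺/Co²⁺ couple is reduced (cathode) and Sn²⁺/Sn is oxidized (anode), so E°cell = E°(Co³⁺/Co²⁺) − E°(Sn²⁺/Sn).
E°(Sn²⁺/Sn) = E°(cathode) − E°cell = +1.81 − (+1.95) = −0.14 V.

−0.14 V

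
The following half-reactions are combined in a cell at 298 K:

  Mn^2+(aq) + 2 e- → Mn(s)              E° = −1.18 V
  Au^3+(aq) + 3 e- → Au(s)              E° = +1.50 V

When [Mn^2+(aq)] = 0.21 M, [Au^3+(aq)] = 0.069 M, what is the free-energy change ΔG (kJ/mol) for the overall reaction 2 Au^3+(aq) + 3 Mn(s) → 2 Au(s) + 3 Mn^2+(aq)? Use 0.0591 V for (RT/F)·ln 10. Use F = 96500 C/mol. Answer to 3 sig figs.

E°cell = +1.50 − (−1.18) = +2.68 V; the balanced reaction transfers n = 6 electrons.
Q = [Mn^2+(aq)]^3 / [Au^3+(aq)]^2 = 1.95, so log Q = 0.289 and E = +2.68 − (0.0591/6)(0.289) = +2.6772 V.
Finally ΔG = −nFE = −(6)(96500 C/mol)(+2.6772 V) = −1550 kJ/mol.

−1550 kJ/mol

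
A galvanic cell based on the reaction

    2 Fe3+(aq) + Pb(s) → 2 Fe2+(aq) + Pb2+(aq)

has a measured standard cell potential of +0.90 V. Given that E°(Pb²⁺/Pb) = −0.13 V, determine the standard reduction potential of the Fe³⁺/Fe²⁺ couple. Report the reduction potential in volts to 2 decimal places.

+0.77 V

In the reaction as written the Fe³⁺/Fe²⁺ couple is reduced (cathode) and Pb²⁺/Pb is oxidized (anode), so E°cell = E°(Fe³⁺/Fe²⁺) − E°(Pb²⁺/Pb).
E°(Fe³⁺/Fe²⁺) = E°cell + E°(anode) = +0.90 + (−0.13) = +0.77 V.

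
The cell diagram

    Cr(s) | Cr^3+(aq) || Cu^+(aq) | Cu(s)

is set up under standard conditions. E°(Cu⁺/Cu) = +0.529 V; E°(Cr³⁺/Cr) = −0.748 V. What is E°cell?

+1.277 V

By convention the left-hand electrode in cell notation is the anode (oxidation) and the right-hand electrode is the cathode (reduction).
E°cell = E°(right) − E°(left) = +0.529 − (−0.748) = +1.277 V.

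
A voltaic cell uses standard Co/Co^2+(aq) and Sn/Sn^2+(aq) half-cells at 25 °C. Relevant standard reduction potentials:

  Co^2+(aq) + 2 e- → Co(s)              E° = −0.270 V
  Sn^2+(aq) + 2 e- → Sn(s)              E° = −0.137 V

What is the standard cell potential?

+0.133 V

The Sn²⁺/Sn couple has the higher E°, so Sn ion is reduced (cathode) and Co is oxidized (anode).
E°cell = E°(cathode) − E°(anode) = −0.137 − (−0.270) = +0.133 V.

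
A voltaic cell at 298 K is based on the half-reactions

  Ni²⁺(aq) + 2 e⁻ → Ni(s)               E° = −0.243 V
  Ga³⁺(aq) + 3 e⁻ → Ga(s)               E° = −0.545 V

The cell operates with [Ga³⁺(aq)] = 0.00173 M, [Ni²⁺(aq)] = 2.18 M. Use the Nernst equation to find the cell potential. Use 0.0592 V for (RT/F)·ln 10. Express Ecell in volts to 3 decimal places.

+0.367 V

Since E°(Ni²⁺/Ni) > E°(Ga³⁺/Ga), Ni²⁺/Ni serves as the cathode.
E°cell = −0.243 − (−0.545) = +0.302 V, with n = 6 electrons transferred.
For the overall reaction 3 Ni²⁺(aq) + 2 Ga(s) → 3 Ni(s) + 2 Ga³⁺(aq), Q = [Ga³⁺(aq)]^2 / [Ni²⁺(aq)]^3 = 2.89×10^−7, giving log Q = −6.539.
Applying E = E° − (RT ln10/nF)·log Q gives +0.302 − (0.0592/6)(−6.539) = +0.367 V.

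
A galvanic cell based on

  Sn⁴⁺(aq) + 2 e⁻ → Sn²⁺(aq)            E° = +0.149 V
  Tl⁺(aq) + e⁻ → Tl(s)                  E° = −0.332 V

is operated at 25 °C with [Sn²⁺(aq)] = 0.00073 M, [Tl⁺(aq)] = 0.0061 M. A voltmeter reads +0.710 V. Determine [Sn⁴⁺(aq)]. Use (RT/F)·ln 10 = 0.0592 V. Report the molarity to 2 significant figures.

1.5 M

The Sn⁴⁺/Sn²⁺ couple has the larger reduction potential, so it is the cathode: E°cell = +0.149 − (−0.332) = +0.481 V and n = 2.
Since E = E° − (0.0592/n)·log Q, log Q = n(E° − E)/0.0592 = −7.736.
The balanced reaction is Sn⁴⁺(aq) + 2 Tl(s) → Sn²⁺(aq) + 2 Tl⁺(aq), so Q = ([Sn²⁺(aq)]·[Tl⁺(aq)]^2) / [Sn⁴⁺(aq)].
Isolating [Sn⁴⁺(aq)] in Q = 10^{−7.736} yields log [Sn⁴⁺(aq)] = 0.170, i.e. 1.5 M.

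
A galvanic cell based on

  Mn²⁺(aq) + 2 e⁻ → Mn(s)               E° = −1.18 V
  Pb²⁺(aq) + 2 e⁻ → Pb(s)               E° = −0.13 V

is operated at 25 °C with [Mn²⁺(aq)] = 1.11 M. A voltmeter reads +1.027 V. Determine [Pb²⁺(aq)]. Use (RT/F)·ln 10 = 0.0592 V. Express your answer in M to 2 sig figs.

Pb²⁺/Pb is the cathode (higher E°); E°cell = −0.13 − (−1.18) = +1.05 V with n = 2.
Rearranging E = E° − (0.0592/n)·log Q gives log Q = 2(+1.05 − (+1.027))/0.0592 = 0.777.
Balancing electrons gives Pb²⁺(aq) + Mn(s) → Pb(s) + Mn²⁺(aq); thus Q = [Mn²⁺(aq)] / [Pb²⁺(aq)].
Substituting the known concentrations and solving, log [Pb²⁺(aq)] = −0.732 and [Pb²⁺(aq)] = 0.19 M.

0.19 M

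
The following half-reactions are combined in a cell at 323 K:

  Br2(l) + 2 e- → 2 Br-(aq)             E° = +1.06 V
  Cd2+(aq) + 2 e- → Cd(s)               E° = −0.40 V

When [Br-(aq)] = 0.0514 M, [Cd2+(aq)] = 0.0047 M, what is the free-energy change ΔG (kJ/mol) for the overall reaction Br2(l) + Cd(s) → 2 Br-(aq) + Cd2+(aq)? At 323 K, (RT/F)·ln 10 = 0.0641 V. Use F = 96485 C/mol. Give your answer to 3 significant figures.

E°cell = +1.06 − (−0.40) = +1.46 V; the balanced reaction transfers n = 2 electrons.
The reaction quotient is [Br-(aq)]^2·[Cd2+(aq)] = 1.24×10^−5; by Nernst, E = +1.46 − (0.0641/2)(−4.906) = +1.6172 V.
ΔG = −nFE = −(2)(96485)(+1.6172) J/mol = −312 kJ/mol.

−312 kJ/mol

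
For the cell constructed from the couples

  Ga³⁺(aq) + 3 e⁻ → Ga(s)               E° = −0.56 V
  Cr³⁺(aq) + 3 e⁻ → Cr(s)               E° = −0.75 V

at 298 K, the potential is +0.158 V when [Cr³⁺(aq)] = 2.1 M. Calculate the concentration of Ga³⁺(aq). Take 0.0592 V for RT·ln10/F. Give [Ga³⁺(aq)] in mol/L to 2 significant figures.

With Ga³⁺/Ga at the cathode and Cr³⁺/Cr at the anode, E°cell = −0.56 − (−0.75) = +0.19 V (n = 3).
Rearranging E = E° − (0.0592/n)·log Q gives log Q = 3(+0.19 − (+0.158))/0.0592 = 1.622.
For Ga³⁺(aq) + Cr(s) → Ga(s) + Cr³⁺(aq), the reaction quotient is Q = [Cr³⁺(aq)] / [Ga³⁺(aq)].
Substituting the known concentrations and solving, log [Ga³⁺(aq)] = −1.300 and [Ga³⁺(aq)] = 0.050 M.

0.050 M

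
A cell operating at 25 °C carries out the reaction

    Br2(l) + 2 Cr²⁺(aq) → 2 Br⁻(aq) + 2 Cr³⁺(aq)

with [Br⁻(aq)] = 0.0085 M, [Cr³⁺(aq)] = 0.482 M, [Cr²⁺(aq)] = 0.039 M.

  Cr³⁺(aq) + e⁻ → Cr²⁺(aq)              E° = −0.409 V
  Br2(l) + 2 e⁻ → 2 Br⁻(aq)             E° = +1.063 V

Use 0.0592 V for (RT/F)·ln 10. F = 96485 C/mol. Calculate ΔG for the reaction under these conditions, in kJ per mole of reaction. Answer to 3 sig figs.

−295 kJ/mol

The standard cell potential is +1.063 − (−0.409) = +1.472 V, with n = 2 electrons in the balanced equation.
Here Q = ([Br⁻(aq)]^2·[Cr³⁺(aq)]^2) / [Cr²⁺(aq)]^2 = 0.011 (log Q = −1.957), giving E = +1.472 − (0.0592/2)·(−1.957) = +1.5299 V.
Finally ΔG = −nFE = −(2)(96485 C/mol)(+1.5299 V) = −295 kJ/mol.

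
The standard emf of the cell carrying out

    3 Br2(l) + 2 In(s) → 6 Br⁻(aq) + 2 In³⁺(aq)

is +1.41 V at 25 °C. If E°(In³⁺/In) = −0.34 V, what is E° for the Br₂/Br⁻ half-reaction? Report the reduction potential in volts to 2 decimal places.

In the reaction as written the Br₂/Br⁻ couple is reduced (cathode) and In³⁺/In is oxidized (anode), so E°cell = E°(Br₂/Br⁻) − E°(In³⁺/In).
E°(Br₂/Br⁻) = E°cell + E°(anode) = +1.41 + (−0.34) = +1.07 V.

+1.07 V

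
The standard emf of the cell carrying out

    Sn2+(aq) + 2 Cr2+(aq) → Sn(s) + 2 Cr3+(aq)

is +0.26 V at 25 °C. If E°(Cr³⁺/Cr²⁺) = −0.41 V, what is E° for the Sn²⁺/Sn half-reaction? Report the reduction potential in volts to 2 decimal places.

−0.15 V

In the reaction as written the Sn²⁺/Sn couple is reduced (cathode) and Cr³⁺/Cr²⁺ is oxidized (anode), so E°cell = E°(Sn²⁺/Sn) − E°(Cr³⁺/Cr²⁺).
E°(Sn²⁺/Sn) = E°cell + E°(anode) = +0.26 + (−0.41) = −0.15 V.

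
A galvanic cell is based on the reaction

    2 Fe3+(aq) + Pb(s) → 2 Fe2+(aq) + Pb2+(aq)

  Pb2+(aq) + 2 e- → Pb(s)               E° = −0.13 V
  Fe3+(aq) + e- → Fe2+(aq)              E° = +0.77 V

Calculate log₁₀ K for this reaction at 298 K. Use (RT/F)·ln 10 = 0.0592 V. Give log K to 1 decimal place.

log K = 30.4

The Fe³⁺/Fe²⁺ couple is reduced (cathode); E°cell = +0.77 − (−0.13) = +0.90 V with n = 2.
At equilibrium E = 0, so log K = nE°cell / 0.0592 = (2)(+0.90) / 0.0592 = 30.4.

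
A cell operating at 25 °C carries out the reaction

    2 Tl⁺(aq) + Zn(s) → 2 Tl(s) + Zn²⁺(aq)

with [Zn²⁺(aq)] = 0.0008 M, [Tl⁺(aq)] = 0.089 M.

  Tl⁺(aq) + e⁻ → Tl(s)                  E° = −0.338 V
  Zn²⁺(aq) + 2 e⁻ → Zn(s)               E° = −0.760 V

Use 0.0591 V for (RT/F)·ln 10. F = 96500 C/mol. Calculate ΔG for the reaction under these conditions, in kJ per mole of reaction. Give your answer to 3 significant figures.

−87.1 kJ/mol

E°cell = −0.338 − (−0.760) = +0.422 V; the balanced reaction transfers n = 2 electrons.
Here Q = [Zn²⁺(aq)] / [Tl⁺(aq)]^2 = 0.101 (log Q = −0.996), giving E = +0.422 − (0.0591/2)·(−0.996) = +0.4514 V.
ΔG = −nFE = −(2)(96500)(+0.4514) J/mol = −87.1 kJ/mol.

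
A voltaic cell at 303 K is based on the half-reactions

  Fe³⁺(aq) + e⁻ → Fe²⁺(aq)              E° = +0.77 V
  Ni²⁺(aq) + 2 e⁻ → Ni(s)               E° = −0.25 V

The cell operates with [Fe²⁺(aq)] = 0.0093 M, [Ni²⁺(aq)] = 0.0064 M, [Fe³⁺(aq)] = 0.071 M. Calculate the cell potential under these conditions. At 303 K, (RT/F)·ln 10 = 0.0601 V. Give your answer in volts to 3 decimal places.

+1.139 V

Since E°(Fe³⁺/Fe²⁺) > E°(Ni²⁺/Ni), Fe³⁺/Fe²⁺ serves as the cathode.
E°cell = +0.77 − (−0.25) = +1.02 V, with n = 2 electrons transferred.
The balanced reaction is 2 Fe³⁺(aq) + Ni(s) → 2 Fe²⁺(aq) + Ni²⁺(aq), so Q = ([Fe²⁺(aq)]^2·[Ni²⁺(aq)]) / [Fe³⁺(aq)]^2 = 0.00011 and log Q = −3.959.
E = E° − (0.0601/n)·log Q = +1.02 − (0.0601/2)(−3.959) = +1.139 V.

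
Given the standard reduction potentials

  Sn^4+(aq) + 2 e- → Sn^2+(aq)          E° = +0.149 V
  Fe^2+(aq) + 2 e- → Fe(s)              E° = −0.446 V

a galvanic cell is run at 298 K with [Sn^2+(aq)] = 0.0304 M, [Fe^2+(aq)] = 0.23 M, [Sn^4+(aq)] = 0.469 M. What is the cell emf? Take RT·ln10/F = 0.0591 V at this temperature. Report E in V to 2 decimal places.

+0.65 V

The Sn⁴⁺/Sn²⁺ couple has the more positive E°, so it is the cathode; Fe²⁺/Fe is the anode.
E°cell = E°cat − E°an = +0.149 − (−0.446) = +0.595 V; n = 2.
For the overall reaction Sn^4+(aq) + Fe(s) → Sn^2+(aq) + Fe^2+(aq), Q = ([Sn^2+(aq)]·[Fe^2+(aq)]) / [Sn^4+(aq)] = 0.0149, giving log Q = −1.827.
Applying E = E° − (RT ln10/nF)·log Q gives +0.595 − (0.0591/2)(−1.827) = +0.65 V.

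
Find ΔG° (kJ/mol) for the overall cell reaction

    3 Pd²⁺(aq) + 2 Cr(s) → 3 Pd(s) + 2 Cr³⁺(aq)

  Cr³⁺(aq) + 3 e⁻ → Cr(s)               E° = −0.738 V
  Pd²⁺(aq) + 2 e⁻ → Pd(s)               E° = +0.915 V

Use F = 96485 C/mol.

In the reaction as written Pd²⁺(aq) is reduced, so the Pd²⁺/Pd couple is the cathode and Cr³⁺/Cr is the anode.
E°cell = +0.915 − (−0.738) = +1.653 V; balancing electrons gives n = 6.
ΔG° = −nFE°cell = −(6)(96485)(+1.653) J/mol = −957 kJ/mol.

−957 kJ/mol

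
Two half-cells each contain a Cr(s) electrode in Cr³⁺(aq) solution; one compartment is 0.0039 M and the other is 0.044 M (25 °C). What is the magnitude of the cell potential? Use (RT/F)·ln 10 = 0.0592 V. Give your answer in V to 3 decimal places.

0.021 V

For a concentration cell E°cell = 0, since both electrodes use the same couple.
The compartment with the higher Cr³⁺(aq) concentration (0.044 M) acts as the cathode; ions are reduced there and produced at the dilute (0.0039 M) anode.
With n = 3, Ecell = −(0.0592/3)·log([dilute]/[conc]) = −(0.0592/3)·log(0.0039/0.044) = +0.021 V.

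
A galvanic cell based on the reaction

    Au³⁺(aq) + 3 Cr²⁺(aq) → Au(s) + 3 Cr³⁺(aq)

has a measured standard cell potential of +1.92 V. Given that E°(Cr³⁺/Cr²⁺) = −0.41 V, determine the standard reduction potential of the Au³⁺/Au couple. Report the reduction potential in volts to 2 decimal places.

In the reaction as written the Au³⁺/Au couple is reduced (cathode) and Cr³⁺/Cr²⁺ is oxidized (anode), so E°cell = E°(Au³⁺/Au) − E°(Cr³⁺/Cr²⁺).
E°(Au³⁺/Au) = E°cell + E°(anode) = +1.92 + (−0.41) = +1.51 V.

+1.51 V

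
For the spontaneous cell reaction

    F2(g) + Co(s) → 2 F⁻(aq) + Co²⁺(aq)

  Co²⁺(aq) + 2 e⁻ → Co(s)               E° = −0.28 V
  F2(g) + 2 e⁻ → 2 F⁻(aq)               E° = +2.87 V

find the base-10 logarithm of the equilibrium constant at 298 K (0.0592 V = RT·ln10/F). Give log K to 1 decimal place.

log K = 106.4

The F₂/F⁻ couple is reduced (cathode); E°cell = +2.87 − (−0.28) = +3.15 V with n = 2.
At equilibrium E = 0, so log K = nE°cell / 0.0592 = (2)(+3.15) / 0.0592 = 106.4.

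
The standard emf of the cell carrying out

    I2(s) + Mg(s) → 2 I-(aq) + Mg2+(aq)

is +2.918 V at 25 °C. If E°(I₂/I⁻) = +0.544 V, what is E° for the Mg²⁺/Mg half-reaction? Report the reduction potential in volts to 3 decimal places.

In the reaction as written the I₂/I⁻ couple is reduced (cathode) and Mg²⁺/Mg is oxidized (anode), so E°cell = E°(I₂/I⁻) − E°(Mg²⁺/Mg).
E°(Mg²⁺/Mg) = E°(cathode) − E°cell = +0.544 − (+2.918) = −2.374 V.

−2.374 V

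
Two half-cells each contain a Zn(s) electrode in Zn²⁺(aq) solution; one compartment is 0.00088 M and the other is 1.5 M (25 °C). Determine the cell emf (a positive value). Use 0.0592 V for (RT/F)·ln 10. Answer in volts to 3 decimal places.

For a concentration cell E°cell = 0, since both electrodes use the same couple.
The compartment with the higher Zn²⁺(aq) concentration (1.5 M) acts as the cathode; ions are reduced there and produced at the dilute (0.00088 M) anode.
With n = 2, Ecell = −(0.0592/2)·log([dilute]/[conc]) = −(0.0592/2)·log(0.00088/1.5) = +0.096 V.

0.096 V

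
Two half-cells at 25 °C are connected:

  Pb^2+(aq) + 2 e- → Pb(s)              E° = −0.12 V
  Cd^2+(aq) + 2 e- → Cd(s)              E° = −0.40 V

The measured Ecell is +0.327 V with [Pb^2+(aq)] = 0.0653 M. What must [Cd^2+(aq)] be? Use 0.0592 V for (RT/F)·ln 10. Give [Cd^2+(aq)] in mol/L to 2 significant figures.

0.0017 M

Pb²⁺/Pb is the cathode (higher E°); E°cell = −0.12 − (−0.40) = +0.28 V with n = 2.
From the Nernst equation, log Q = n(E° − E)/0.0592 = 2·(+0.28 − (+0.327))/0.0592 = −1.588.
The balanced reaction is Pb^2+(aq) + Cd(s) → Pb(s) + Cd^2+(aq), so Q = [Cd^2+(aq)] / [Pb^2+(aq)].
Substituting the known concentrations and solving, log [Cd^2+(aq)] = −2.773 and [Cd^2+(aq)] = 0.0017 M.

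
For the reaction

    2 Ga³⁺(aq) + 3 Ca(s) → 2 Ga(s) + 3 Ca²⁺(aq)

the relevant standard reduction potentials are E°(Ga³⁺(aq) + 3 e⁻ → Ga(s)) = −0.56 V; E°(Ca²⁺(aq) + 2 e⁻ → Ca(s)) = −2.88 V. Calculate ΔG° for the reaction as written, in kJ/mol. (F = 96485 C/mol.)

−1343 kJ/mol

In the reaction as written Ga³⁺(aq) is reduced, so the Ga³⁺/Ga couple is the cathode and Ca²⁺/Ca is the anode.
E°cell = −0.56 − (−2.88) = +2.32 V; balancing electrons gives n = 6.
ΔG° = −nFE°cell = −(6)(96485)(+2.32) J/mol = −1343 kJ/mol.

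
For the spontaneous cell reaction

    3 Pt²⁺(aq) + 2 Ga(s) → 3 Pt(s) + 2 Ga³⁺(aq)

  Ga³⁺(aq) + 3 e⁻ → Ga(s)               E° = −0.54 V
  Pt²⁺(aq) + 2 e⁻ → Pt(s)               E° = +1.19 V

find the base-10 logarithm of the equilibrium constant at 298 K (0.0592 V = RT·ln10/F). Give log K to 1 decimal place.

The Pt²⁺/Pt couple is reduced (cathode); E°cell = +1.19 − (−0.54) = +1.73 V with n = 6.
At equilibrium E = 0, so log K = nE°cell / 0.0592 = (6)(+1.73) / 0.0592 = 175.3.

log K = 175.3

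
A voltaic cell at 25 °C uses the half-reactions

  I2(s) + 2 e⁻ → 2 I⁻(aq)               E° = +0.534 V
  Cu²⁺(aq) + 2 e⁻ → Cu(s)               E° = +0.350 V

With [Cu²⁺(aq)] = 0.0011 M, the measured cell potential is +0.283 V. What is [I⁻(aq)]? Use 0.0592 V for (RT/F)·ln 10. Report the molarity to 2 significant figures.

0.64 M

The I₂/I⁻ couple has the larger reduction potential, so it is the cathode: E°cell = +0.534 − (+0.350) = +0.184 V and n = 2.
Since E = E° − (0.0592/n)·log Q, log Q = n(E° − E)/0.0592 = −3.345.
The balanced reaction is I2(s) + Cu(s) → 2 I⁻(aq) + Cu²⁺(aq), so Q = [I⁻(aq)]^2·[Cu²⁺(aq)].
Substituting the known concentrations and solving, log [I⁻(aq)] = −0.193 and [I⁻(aq)] = 0.64 M.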